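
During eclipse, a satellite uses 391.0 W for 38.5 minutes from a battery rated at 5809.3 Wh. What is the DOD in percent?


E_used = P * t / 60 = 391.0 * 38.5 / 60 = 250.8917 Wh
DOD = E_used / E_total * 100 = 250.8917 / 5809.3 * 100
DOD = 4.3188 %

4.3188 %


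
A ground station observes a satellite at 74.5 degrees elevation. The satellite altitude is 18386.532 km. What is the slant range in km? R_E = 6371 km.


h = 18386.532 km, el = 74.5 deg
d = -R_E*sin(el) + sqrt((R_E*sin(el))^2 + 2*R_E*h + h^2)
d = -6371.0000*sin(1.3003) + sqrt((6371.0000*0.9636305)^2 + 2*6371.0000*18386.532 + 18386.532^2)
d = 18559.6299 km

18559.6299 km


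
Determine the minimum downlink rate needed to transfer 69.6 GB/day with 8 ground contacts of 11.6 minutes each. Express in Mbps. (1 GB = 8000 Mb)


total contact time = 8 * 11.6 * 60 = 5568.0000 s
data = 69.6 GB = 556800.0000 Mb
rate = 556800.0000 / 5568.0000 = 100.0000 Mbps

100.0000 Mbps


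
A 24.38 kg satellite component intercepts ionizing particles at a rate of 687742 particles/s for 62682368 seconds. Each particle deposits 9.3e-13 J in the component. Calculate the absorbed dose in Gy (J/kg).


Total energy deposited = rate * time * E_per
  = 687742 * 62682368 * 9.3e-13 = 40.0916 J
Dose = E_total / mass = 40.0916 / 24.38
Dose = 1.6444 Gy

1.6444 Gy


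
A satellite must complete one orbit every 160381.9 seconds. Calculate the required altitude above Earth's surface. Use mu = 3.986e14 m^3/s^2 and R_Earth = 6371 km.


T = 160381.9 s
r = (mu*T^2/(4*pi^2))^(1/3) = (3.986e14 * 160381.9^2 / (4*pi^2))^(1/3)
r = 6.3801284e+07 m = 63801.2844 km
alt = r - R_E = 63801.2844 - 6371 = 57430.2844 km

57430.2844 km


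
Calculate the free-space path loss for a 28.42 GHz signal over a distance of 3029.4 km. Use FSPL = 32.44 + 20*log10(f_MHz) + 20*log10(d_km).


f = 28.42 GHz = 28420.0000 MHz
d = 3029.4 km
FSPL = 32.44 + 20*log10(28420.0000) + 20*log10(3029.4)
FSPL = 32.44 + 89.0725 + 69.6271
FSPL = 191.1396 dB

191.1396 dB


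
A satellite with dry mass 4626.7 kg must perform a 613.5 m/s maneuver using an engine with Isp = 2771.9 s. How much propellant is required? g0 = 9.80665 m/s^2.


ve = Isp * g0 = 2771.9 * 9.80665 = 27183.053135 m/s
mass ratio = exp(dv/ve) = exp(613.5/27183.053135) = 1.02282582
m_prop = m_dry * (mr - 1) = 4626.7 * (1.02282582 - 1)
m_prop = 105.6082 kg

105.6082 kg


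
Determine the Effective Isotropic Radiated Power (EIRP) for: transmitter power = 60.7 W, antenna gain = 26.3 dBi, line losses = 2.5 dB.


Pt = 60.7 W = 17.8319 dBW
EIRP = Pt_dBW + Gt - losses = 17.8319 + 26.3 - 2.5 = 41.6319 dBW

41.6319 dBW


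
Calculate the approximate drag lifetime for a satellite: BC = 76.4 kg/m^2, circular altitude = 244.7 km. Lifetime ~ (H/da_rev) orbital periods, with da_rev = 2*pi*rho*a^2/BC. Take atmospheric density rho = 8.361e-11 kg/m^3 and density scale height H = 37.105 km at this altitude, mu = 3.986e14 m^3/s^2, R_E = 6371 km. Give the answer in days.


a = R_E + alt = 6615.7000 km = 6.6157e+06 m
da_rev = 2*pi*rho*a^2/BC = 2*pi*8.361e-11*(6.6157e+06)^2/76.4 = 300.951380 m per revolution
N = H/da_rev = 37105.0000 m / 300.951380 m = 123.2923 revolutions
P = 2*pi*sqrt(a^3/mu) = 5355.1905 s
lifetime = N*P = 123.2923 * 5355.1905 = 660253.9716 s = 7.6418 days

7.6418 days


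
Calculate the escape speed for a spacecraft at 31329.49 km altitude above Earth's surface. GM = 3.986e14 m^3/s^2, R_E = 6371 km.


r = 6371.0 + 31329.49 = 37700.4900 km = 3.770049e+07 m
v_esc = sqrt(2*mu/r) = sqrt(2*3.986e14 / 3.770049e+07)
v_esc = 4598.4360 m/s = 4.5984 km/s

4.5984 km/s


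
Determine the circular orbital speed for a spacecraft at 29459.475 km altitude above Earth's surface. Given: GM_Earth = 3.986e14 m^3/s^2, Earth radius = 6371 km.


r = R_E + alt = 6371.0 + 29459.475 = 35830.4750 km = 3.5830475e+07 m
v = sqrt(mu/r) = sqrt(3.986e14 / 3.5830475e+07) = 3335.3573 m/s = 3.3354 km/s

3.3354 km/s


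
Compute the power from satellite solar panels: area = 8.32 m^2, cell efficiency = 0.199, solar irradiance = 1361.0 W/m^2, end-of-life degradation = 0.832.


P = area * eta * S * degradation
P = 8.32 * 0.199 * 1361.0 * 0.832
P = 1874.8126 W

1874.8126 W


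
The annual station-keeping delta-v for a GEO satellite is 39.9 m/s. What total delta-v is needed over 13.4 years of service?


dV = rate * years = 39.9 * 13.4
dV = 534.6600 m/s

534.6600 m/s


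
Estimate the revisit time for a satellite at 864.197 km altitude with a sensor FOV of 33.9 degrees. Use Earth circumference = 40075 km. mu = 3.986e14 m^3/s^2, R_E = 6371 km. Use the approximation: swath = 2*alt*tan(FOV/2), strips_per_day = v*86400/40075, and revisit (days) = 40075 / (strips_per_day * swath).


swath = 2*864.197*tan(0.2958333) = 526.7742 km
v = sqrt(mu/r) = 7422.3848 m/s = 7.4224 km/s
strips/day = v*86400/40075 = 7.4224*86400/40075 = 16.0023
coverage/day = strips * swath = 16.0023 * 526.7742 = 8429.6238 km
revisit = 40075 / 8429.6238 = 4.7541 days

4.7541 days


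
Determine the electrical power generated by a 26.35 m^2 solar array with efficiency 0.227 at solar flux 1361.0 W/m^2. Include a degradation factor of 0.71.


P = area * eta * S * degradation
P = 26.35 * 0.227 * 1361.0 * 0.71
P = 5779.9349 W

5779.9349 W


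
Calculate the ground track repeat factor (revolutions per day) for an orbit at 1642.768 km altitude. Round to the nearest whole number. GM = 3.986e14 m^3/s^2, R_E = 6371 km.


r = 8.013768e+06 m
T = 2*pi*sqrt(r^3/mu) = 7139.4765 s = 118.9913 min
revs/day = 1440 / 118.9913 = 12.1017
Rounded: 12 revolutions per day

12 revolutions per day


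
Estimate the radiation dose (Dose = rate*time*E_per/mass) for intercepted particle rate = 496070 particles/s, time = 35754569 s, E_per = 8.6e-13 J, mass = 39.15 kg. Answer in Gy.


Total energy deposited = rate * time * E_per
  = 496070 * 35754569 * 8.6e-13 = 15.2536 J
Dose = E_total / mass = 15.2536 / 39.15
Dose = 0.38962 Gy

0.3896 Gy


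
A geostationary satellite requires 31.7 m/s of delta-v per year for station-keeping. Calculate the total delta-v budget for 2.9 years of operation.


dV = rate * years = 31.7 * 2.9
dV = 91.9300 m/s

91.9300 m/s


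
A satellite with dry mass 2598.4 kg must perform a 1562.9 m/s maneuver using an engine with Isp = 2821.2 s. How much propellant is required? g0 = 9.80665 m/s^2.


ve = Isp * g0 = 2821.2 * 9.80665 = 27666.520980 m/s
mass ratio = exp(dv/ve) = exp(1562.9/27666.520980) = 1.05811673
m_prop = m_dry * (mr - 1) = 2598.4 * (1.05811673 - 1)
m_prop = 151.0105 kg

151.0105 kg


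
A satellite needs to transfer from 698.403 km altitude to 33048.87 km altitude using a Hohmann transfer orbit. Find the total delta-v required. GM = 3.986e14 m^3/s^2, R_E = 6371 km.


r1 = 7069.4030 km = 7.069403e+06 m
r2 = 39419.8700 km = 3.941987e+07 m
dv1 = sqrt(mu/r1)*(sqrt(2*r2/(r1+r2)) - 1) = 2269.6116 m/s
dv2 = sqrt(mu/r2)*(1 - sqrt(2*r1/(r1+r2))) = 1426.2399 m/s
total dv = |dv1| + |dv2| = 2269.6116 + 1426.2399 = 3695.8516 m/s = 3.6959 km/s

3.6959 km/s


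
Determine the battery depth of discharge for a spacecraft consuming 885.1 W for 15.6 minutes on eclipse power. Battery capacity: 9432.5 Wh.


E_used = P * t / 60 = 885.1 * 15.6 / 60 = 230.1260 Wh
DOD = E_used / E_total * 100 = 230.1260 / 9432.5 * 100
DOD = 2.4397 %

2.4397 %


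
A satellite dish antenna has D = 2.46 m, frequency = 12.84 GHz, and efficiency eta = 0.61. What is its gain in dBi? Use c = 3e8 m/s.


lambda = c/f = 3e8 / 1.284e+10 = 0.02336449 m
G = eta*(pi*D/lambda)^2 = 0.61*(pi*2.46/0.02336449)^2
G = 66740.1737 (linear)
G = 10*log10(66740.1737) = 48.2439 dBi

48.2439 dBi


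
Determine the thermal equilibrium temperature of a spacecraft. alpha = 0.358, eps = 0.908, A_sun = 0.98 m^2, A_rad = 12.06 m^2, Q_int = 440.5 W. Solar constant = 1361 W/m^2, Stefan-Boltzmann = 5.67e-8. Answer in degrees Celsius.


Numerator = alpha*S*A_sun + Q_int = 0.358*1361*0.98 + 440.5 = 917.9932 W
Denominator = eps*sigma*A_rad = 0.908*5.67e-8*12.06 = 6.2089222e-07 W/K^4
T^4 = 1.4785066e+09 K^4
T = 196.0902 K = -77.0598 C

-77.0598 degrees Celsius


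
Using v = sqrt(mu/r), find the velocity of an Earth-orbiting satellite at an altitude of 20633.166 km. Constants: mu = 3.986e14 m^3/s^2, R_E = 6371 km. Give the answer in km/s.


r = R_E + alt = 6371.0 + 20633.166 = 27004.1660 km = 2.7004166e+07 m
v = sqrt(mu/r) = sqrt(3.986e14 / 2.7004166e+07) = 3841.9637 m/s = 3.8420 km/s

3.8420 km/s


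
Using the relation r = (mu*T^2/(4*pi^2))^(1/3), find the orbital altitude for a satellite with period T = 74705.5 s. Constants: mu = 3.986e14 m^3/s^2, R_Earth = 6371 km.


T = 74705.5 s
r = (mu*T^2/(4*pi^2))^(1/3) = (3.986e14 * 74705.5^2 / (4*pi^2))^(1/3)
r = 3.8337834e+07 m = 38337.8338 km
alt = r - R_E = 38337.8338 - 6371 = 31966.8338 km

31966.8338 km


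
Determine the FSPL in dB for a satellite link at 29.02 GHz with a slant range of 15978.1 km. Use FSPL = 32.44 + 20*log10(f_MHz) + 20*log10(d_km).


f = 29.02 GHz = 29020.0000 MHz
d = 15978.1 km
FSPL = 32.44 + 20*log10(29020.0000) + 20*log10(15978.1)
FSPL = 32.44 + 89.2539 + 84.0705
FSPL = 205.7645 dB

205.7645 dB


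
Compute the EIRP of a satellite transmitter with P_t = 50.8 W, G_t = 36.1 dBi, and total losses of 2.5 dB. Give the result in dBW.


Pt = 50.8 W = 17.0586 dBW
EIRP = Pt_dBW + Gt - losses = 17.0586 + 36.1 - 2.5 = 50.6586 dBW

50.6586 dBW


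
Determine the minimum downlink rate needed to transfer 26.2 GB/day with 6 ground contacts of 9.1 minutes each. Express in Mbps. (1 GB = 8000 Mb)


total contact time = 6 * 9.1 * 60 = 3276.0000 s
data = 26.2 GB = 209600.0000 Mb
rate = 209600.0000 / 3276.0000 = 63.9805 Mbps

63.9805 Mbps


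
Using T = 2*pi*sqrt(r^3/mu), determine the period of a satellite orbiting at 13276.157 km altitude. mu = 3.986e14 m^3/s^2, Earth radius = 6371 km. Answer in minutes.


r = 19647.1570 km = 1.9647157e+07 m
T = 2*pi*sqrt(r^3/mu) = 2*pi*sqrt(7.5840144e+21 / 3.986e14)
T = 27406.9555 s = 456.7826 min

456.7826 minutes


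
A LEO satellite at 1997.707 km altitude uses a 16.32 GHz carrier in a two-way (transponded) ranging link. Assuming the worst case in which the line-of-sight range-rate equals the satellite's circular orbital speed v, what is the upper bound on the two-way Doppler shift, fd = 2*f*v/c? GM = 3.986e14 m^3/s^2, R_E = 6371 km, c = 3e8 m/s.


r = 8.368707e+06 m
v = sqrt(mu/r) = 6901.4360 m/s (worst-case radial velocity)
f = 16.32 GHz = 1.632e+10 Hz
fd = 2*f*v/c = 2*1.632e+10*6901.4360/3.0e+08
fd = 750876.2382 Hz

750876.2382 Hz


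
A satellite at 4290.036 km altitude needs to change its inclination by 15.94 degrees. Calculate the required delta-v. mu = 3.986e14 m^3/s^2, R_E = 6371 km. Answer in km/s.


r = 10661.0360 km = 1.0661036e+07 m
V = sqrt(mu/r) = 6114.6125 m/s
di = 15.94 deg = 0.2782055 rad
dV = 2*V*sin(di/2) = 2*6114.6125*sin(0.1391027)
dV = 1695.6381 m/s = 1.6956 km/s

1.6956 km/s


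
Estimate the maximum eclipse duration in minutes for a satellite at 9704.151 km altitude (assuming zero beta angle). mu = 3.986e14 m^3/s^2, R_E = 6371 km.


r = 16075.1510 km
T = 338.0590 min
Eclipse fraction = arcsin(R_E/r)/pi = arcsin(6371.0000/16075.1510)/pi
= arcsin(0.396326)/pi = 0.129715
Eclipse duration = 0.129715 * 338.0590 = 43.8513 min

43.8513 minutes


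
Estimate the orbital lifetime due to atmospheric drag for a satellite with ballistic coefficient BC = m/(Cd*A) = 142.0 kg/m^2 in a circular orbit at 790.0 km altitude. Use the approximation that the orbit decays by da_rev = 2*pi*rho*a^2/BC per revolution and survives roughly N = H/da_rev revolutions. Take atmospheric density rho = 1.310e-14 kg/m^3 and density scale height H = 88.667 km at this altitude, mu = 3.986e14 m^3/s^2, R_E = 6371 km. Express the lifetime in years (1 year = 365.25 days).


a = R_E + alt = 7161.0000 km = 7.161e+06 m
da_rev = 2*pi*rho*a^2/BC = 2*pi*1.310e-14*(7.161e+06)^2/142.0 = 0.0297241995 m per revolution
N = H/da_rev = 88667.0000 m / 0.0297241995 m = 2.9829903e+06 revolutions
P = 2*pi*sqrt(a^3/mu) = 6030.7556 s
lifetime = N*P = 2.9829903e+06 * 6030.7556 = 1.7989686e+10 s = 208213.9565 days
years = 208213.9565 / 365.25 = 570.0587 years

570.0587 years


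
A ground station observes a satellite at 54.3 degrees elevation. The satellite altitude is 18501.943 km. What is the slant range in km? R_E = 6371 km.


h = 18501.943 km, el = 54.3 deg
d = -R_E*sin(el) + sqrt((R_E*sin(el))^2 + 2*R_E*h + h^2)
d = -6371.0000*sin(0.9477138) + sqrt((6371.0000*0.8120835)^2 + 2*6371.0000*18501.943 + 18501.943^2)
d = 19419.7454 km

19419.7454 km


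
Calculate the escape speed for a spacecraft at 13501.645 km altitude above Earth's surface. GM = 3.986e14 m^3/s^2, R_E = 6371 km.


r = 6371.0 + 13501.645 = 19872.6450 km = 1.9872645e+07 m
v_esc = sqrt(2*mu/r) = sqrt(2*3.986e14 / 1.9872645e+07)
v_esc = 6333.6755 m/s = 6.3337 km/s

6.3337 km/s


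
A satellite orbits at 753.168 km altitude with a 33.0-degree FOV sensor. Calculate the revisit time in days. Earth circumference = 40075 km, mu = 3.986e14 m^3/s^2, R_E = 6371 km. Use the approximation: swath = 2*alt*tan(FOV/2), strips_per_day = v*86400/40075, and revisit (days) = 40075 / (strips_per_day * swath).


swath = 2*753.168*tan(0.2879793) = 446.1971 km
v = sqrt(mu/r) = 7479.9995 m/s = 7.4800 km/s
strips/day = v*86400/40075 = 7.4800*86400/40075 = 16.1266
coverage/day = strips * swath = 16.1266 * 446.1971 = 7195.6243 km
revisit = 40075 / 7195.6243 = 5.5694 days

5.5694 days


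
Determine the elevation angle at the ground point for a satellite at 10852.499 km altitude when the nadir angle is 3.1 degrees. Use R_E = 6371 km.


r = R_E + alt = 17223.4990 km
Law of sines in the satellite / Earth-center / ground-point triangle:
  sin(nadir)/R_E = sin(90 + el)/r  =>  cos(el) = (r/R_E)*sin(nadir)
cos(el) = (17223.4990 / 6371.0000) * sin(3.1 deg) = 0.1461978
el = arccos(0.1461978) = 81.5934 deg
(Earth-central angle = 90 - nadir - el = 5.3066 deg)

81.5934 degrees


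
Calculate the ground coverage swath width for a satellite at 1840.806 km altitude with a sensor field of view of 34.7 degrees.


FOV = 34.7 deg = 0.6056293 rad
swath = 2 * alt * tan(FOV/2) = 2 * 1840.806 * tan(0.3028146)
swath = 2 * 1840.806 * 0.3124229
swath = 1150.2199 km

1150.2199 km


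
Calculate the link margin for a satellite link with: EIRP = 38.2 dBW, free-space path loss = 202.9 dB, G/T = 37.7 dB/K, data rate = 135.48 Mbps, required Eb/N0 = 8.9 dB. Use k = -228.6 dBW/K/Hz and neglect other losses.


C/N0 = EIRP - FSPL + G/T - k = 38.2 - 202.9 + 37.7 - (-228.6)
C/N0 = 101.6000 dB-Hz
R_b = 135.48 Mbps = 1.3548e+08 bps -> 10*log10(R_b) = 81.3188 dB-Hz
Eb/N0 = C/N0 - 10*log10(R_b) = 101.6000 - 81.3188 = 20.2812 dB
Margin = Eb/N0 - Eb/N0_req = 20.2812 - 8.9 = 11.3812 dB (link closes)

11.3812 dB


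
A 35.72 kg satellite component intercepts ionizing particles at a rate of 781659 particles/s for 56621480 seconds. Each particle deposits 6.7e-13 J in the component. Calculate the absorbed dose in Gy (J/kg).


Total energy deposited = rate * time * E_per
  = 781659 * 56621480 * 6.7e-13 = 29.6533 J
Dose = E_total / mass = 29.6533 / 35.72
Dose = 0.8301602 Gy

0.8302 Gy


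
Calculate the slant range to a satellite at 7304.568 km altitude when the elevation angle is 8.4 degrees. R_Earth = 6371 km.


h = 7304.568 km, el = 8.4 deg
d = -R_E*sin(el) + sqrt((R_E*sin(el))^2 + 2*R_E*h + h^2)
d = -6371.0000*sin(0.1466077) + sqrt((6371.0000*0.146083)^2 + 2*6371.0000*7304.568 + 7304.568^2)
d = 11205.9319 km

11205.9319 km


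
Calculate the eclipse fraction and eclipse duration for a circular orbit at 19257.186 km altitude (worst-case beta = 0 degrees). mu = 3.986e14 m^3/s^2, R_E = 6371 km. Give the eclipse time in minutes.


r = 25628.1860 km
T = 680.5135 min
Eclipse fraction = arcsin(R_E/r)/pi = arcsin(6371.0000/25628.1860)/pi
= arcsin(0.2485935)/pi = 0.07996832
Eclipse duration = 0.07996832 * 680.5135 = 54.4195 min

54.4195 minutes


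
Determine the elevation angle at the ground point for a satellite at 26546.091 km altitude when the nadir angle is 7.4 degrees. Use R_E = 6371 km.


r = R_E + alt = 32917.0910 km
Law of sines in the satellite / Earth-center / ground-point triangle:
  sin(nadir)/R_E = sin(90 + el)/r  =>  cos(el) = (r/R_E)*sin(nadir)
cos(el) = (32917.0910 / 6371.0000) * sin(7.4 deg) = 0.6654491
el = arccos(0.6654491) = 48.2832 deg
(Earth-central angle = 90 - nadir - el = 34.3168 deg)

48.2832 degrees


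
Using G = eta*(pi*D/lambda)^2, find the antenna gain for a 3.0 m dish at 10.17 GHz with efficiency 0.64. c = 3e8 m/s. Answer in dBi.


lambda = c/f = 3e8 / 1.017e+10 = 0.02949853 m
G = eta*(pi*D/lambda)^2 = 0.64*(pi*3.0/0.02949853)^2
G = 65331.3489 (linear)
G = 10*log10(65331.3489) = 48.1512 dBi

48.1512 dBi


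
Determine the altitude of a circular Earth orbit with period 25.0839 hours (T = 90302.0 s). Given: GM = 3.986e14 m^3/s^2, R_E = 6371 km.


T = 90302.0 s
r = (mu*T^2/(4*pi^2))^(1/3) = (3.986e14 * 90302.0^2 / (4*pi^2))^(1/3)
r = 4.350349e+07 m = 43503.4900 km
alt = r - R_E = 43503.4900 - 6371 = 37132.4900 km

37132.4900 km


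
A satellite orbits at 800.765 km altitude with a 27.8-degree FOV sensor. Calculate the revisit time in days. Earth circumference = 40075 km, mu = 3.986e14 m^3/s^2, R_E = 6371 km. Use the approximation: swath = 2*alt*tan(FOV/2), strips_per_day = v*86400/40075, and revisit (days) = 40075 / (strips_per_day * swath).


swath = 2*800.765*tan(0.2426008) = 396.3386 km
v = sqrt(mu/r) = 7455.1369 m/s = 7.4551 km/s
strips/day = v*86400/40075 = 7.4551*86400/40075 = 16.0730
coverage/day = strips * swath = 16.0730 * 396.3386 = 6370.3341 km
revisit = 40075 / 6370.3341 = 6.2909 days

6.2909 days


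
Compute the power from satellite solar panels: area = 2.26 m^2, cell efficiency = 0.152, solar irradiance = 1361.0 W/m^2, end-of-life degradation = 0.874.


P = area * eta * S * degradation
P = 2.26 * 0.152 * 1361.0 * 0.874
P = 408.6218 W

408.6218 W


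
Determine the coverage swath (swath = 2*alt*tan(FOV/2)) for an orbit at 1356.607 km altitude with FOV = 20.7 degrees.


FOV = 20.7 deg = 0.3612832 rad
swath = 2 * alt * tan(FOV/2) = 2 * 1356.607 * tan(0.1806416)
swath = 2 * 1356.607 * 0.1826324
swath = 495.5209 km

495.5209 km


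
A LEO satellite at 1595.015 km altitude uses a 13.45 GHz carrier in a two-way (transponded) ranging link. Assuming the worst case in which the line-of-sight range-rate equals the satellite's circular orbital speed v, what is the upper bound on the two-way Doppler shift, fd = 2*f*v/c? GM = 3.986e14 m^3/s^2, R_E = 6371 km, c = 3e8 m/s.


r = 7.966015e+06 m
v = sqrt(mu/r) = 7073.7236 m/s (worst-case radial velocity)
f = 13.45 GHz = 1.345e+10 Hz
fd = 2*f*v/c = 2*1.345e+10*7073.7236/3.0e+08
fd = 634277.2178 Hz

634277.2178 Hz


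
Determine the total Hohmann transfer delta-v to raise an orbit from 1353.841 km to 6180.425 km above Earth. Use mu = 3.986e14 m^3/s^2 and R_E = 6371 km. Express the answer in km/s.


r1 = 7724.8410 km = 7.724841e+06 m
r2 = 12551.4250 km = 1.2551425e+07 m
dv1 = sqrt(mu/r1)*(sqrt(2*r2/(r1+r2)) - 1) = 809.3633 m/s
dv2 = sqrt(mu/r2)*(1 - sqrt(2*r1/(r1+r2))) = 716.2404 m/s
total dv = |dv1| + |dv2| = 809.3633 + 716.2404 = 1525.6037 m/s = 1.5256 km/s

1.5256 km/s


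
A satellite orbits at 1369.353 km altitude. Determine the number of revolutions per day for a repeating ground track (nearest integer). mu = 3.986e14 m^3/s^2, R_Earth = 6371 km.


r = 7.740353e+06 m
T = 2*pi*sqrt(r^3/mu) = 6777.2323 s = 112.9539 min
revs/day = 1440 / 112.9539 = 12.7486
Rounded: 13 revolutions per day

13 revolutions per day


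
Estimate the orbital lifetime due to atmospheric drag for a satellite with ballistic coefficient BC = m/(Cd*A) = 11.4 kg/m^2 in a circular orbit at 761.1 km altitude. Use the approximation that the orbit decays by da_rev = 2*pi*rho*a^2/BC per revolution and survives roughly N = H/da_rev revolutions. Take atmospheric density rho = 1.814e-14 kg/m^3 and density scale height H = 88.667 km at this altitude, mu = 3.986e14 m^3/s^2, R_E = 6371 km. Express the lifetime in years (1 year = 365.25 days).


a = R_E + alt = 7132.1000 km = 7.1321e+06 m
da_rev = 2*pi*rho*a^2/BC = 2*pi*1.814e-14*(7.1321e+06)^2/11.4 = 0.508565795 m per revolution
N = H/da_rev = 88667.0000 m / 0.508565795 m = 174347.1559 revolutions
P = 2*pi*sqrt(a^3/mu) = 5994.2846 s
lifetime = N*P = 174347.1559 * 5994.2846 = 1.0450865e+09 s = 12095.9082 days
years = 12095.9082 / 365.25 = 33.1168 years

33.1168 years


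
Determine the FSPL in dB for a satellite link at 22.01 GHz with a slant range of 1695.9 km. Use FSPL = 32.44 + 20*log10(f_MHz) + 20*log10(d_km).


f = 22.01 GHz = 22010.0000 MHz
d = 1695.9 km
FSPL = 32.44 + 20*log10(22010.0000) + 20*log10(1695.9)
FSPL = 32.44 + 86.8524 + 64.5880
FSPL = 183.8804 dB

183.8804 dB


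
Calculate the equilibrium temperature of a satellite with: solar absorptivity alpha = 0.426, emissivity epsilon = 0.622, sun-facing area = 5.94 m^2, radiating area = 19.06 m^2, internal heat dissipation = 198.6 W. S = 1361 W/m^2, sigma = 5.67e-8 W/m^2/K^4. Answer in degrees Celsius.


Numerator = alpha*S*A_sun + Q_int = 0.426*1361*5.94 + 198.6 = 3642.5288 W
Denominator = eps*sigma*A_rad = 0.622*5.67e-8*19.06 = 6.7219664e-07 W/K^4
T^4 = 5.4188441e+09 K^4
T = 271.3168 K = -1.8332 C

-1.8332 degrees Celsius


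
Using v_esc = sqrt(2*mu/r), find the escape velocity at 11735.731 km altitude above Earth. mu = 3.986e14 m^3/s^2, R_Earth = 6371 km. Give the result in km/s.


r = 6371.0 + 11735.731 = 18106.7310 km = 1.8106731e+07 m
v_esc = sqrt(2*mu/r) = sqrt(2*3.986e14 / 1.8106731e+07)
v_esc = 6635.3467 m/s = 6.6353 km/s

6.6353 km/s


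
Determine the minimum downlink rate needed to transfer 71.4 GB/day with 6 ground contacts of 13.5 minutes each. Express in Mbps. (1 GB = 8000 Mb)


total contact time = 6 * 13.5 * 60 = 4860.0000 s
data = 71.4 GB = 571200.0000 Mb
rate = 571200.0000 / 4860.0000 = 117.5309 Mbps

117.5309 Mbps


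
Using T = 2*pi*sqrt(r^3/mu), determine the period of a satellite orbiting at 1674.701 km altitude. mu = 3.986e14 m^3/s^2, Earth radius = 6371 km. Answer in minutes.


r = 8045.7010 km = 8.045701e+06 m
T = 2*pi*sqrt(r^3/mu) = 2*pi*sqrt(5.2082481e+20 / 3.986e14)
T = 7182.1927 s = 119.7032 min

119.7032 minutes


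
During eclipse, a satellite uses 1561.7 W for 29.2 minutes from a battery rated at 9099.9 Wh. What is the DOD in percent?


E_used = P * t / 60 = 1561.7 * 29.2 / 60 = 760.0273 Wh
DOD = E_used / E_total * 100 = 760.0273 / 9099.9 * 100
DOD = 8.3520 %

8.3520 %


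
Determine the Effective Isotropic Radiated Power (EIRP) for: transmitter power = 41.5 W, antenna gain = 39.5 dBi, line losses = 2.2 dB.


Pt = 41.5 W = 16.1805 dBW
EIRP = Pt_dBW + Gt - losses = 16.1805 + 39.5 - 2.2 = 53.4805 dBW

53.4805 dBW


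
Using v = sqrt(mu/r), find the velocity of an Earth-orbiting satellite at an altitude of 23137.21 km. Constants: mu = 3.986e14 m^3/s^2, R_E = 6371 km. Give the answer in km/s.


r = R_E + alt = 6371.0 + 23137.21 = 29508.2100 km = 2.950821e+07 m
v = sqrt(mu/r) = sqrt(3.986e14 / 2.950821e+07) = 3675.3374 m/s = 3.6753 km/s

3.6753 km/s


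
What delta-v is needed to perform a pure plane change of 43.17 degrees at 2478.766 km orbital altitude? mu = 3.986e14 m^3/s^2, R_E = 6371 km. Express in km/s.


r = 8849.7660 km = 8.849766e+06 m
V = sqrt(mu/r) = 6711.2397 m/s
di = 43.17 deg = 0.7534586 rad
dV = 2*V*sin(di/2) = 2*6711.2397*sin(0.3767293)
dV = 4937.8769 m/s = 4.9379 km/s

4.9379 km/s


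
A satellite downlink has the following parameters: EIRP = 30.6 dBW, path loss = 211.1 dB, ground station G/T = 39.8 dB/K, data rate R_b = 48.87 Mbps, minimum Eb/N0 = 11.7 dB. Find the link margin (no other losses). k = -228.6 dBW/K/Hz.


C/N0 = EIRP - FSPL + G/T - k = 30.6 - 211.1 + 39.8 - (-228.6)
C/N0 = 87.9000 dB-Hz
R_b = 48.87 Mbps = 4.887e+07 bps -> 10*log10(R_b) = 76.8904 dB-Hz
Eb/N0 = C/N0 - 10*log10(R_b) = 87.9000 - 76.8904 = 11.0096 dB
Margin = Eb/N0 - Eb/N0_req = 11.0096 - 11.7 = -0.6904234 dB (negative margin: link does not close)

-0.6904 dB


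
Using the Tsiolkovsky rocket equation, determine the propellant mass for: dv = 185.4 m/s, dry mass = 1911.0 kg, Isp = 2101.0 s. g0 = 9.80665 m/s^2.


ve = Isp * g0 = 2101.0 * 9.80665 = 20603.771650 m/s
mass ratio = exp(dv/ve) = exp(185.4/20603.771650) = 1.00903896
m_prop = m_dry * (mr - 1) = 1911.0 * (1.00903896 - 1)
m_prop = 17.2735 kg

17.2735 kg


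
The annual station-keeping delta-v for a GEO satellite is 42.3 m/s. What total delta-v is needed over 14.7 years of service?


dV = rate * years = 42.3 * 14.7
dV = 621.8100 m/s

621.8100 m/s


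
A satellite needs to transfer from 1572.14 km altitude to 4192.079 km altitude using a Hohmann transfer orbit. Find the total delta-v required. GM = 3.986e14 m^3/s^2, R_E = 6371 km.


r1 = 7943.1400 km = 7.94314e+06 m
r2 = 10563.0790 km = 1.0563079e+07 m
dv1 = sqrt(mu/r1)*(sqrt(2*r2/(r1+r2)) - 1) = 484.8445 m/s
dv2 = sqrt(mu/r2)*(1 - sqrt(2*r1/(r1+r2))) = 451.4135 m/s
total dv = |dv1| + |dv2| = 484.8445 + 451.4135 = 936.2580 m/s = 0.936258 km/s

0.9363 km/s


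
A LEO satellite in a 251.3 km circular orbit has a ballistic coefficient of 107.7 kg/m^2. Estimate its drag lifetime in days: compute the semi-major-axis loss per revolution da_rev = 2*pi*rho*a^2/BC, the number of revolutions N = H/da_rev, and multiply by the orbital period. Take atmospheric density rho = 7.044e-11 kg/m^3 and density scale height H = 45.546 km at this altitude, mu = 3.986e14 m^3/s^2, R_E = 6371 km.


a = R_E + alt = 6622.3000 km = 6.6223e+06 m
da_rev = 2*pi*rho*a^2/BC = 2*pi*7.044e-11*(6.6223e+06)^2/107.7 = 180.219265 m per revolution
N = H/da_rev = 45546.0000 m / 180.219265 m = 252.7255 revolutions
P = 2*pi*sqrt(a^3/mu) = 5363.2062 s
lifetime = N*P = 252.7255 * 5363.2062 = 1.3554189e+06 s = 15.6877 days

15.6877 days


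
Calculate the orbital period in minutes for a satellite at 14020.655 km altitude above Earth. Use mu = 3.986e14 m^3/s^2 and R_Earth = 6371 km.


r = 20391.6550 km = 2.0391655e+07 m
T = 2*pi*sqrt(r^3/mu) = 2*pi*sqrt(8.4792497e+21 / 3.986e14)
T = 28979.4363 s = 482.9906 min

482.9906 minutes


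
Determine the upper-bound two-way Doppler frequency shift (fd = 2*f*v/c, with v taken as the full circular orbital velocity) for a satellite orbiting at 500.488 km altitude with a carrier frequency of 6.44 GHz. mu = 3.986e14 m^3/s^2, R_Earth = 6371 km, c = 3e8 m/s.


r = 6.871488e+06 m
v = sqrt(mu/r) = 7616.2861 m/s (worst-case radial velocity)
f = 6.44 GHz = 6.44e+09 Hz
fd = 2*f*v/c = 2*6.44e+09*7616.2861/3.0e+08
fd = 326992.5509 Hz

326992.5509 Hz


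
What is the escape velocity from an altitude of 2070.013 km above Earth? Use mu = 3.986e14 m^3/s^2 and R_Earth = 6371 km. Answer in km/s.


r = 6371.0 + 2070.013 = 8441.0130 km = 8.441013e+06 m
v_esc = sqrt(2*mu/r) = sqrt(2*3.986e14 / 8.441013e+06)
v_esc = 9718.2118 m/s = 9.7182 km/s

9.7182 km/s


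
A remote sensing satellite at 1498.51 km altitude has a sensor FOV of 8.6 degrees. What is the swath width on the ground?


FOV = 8.6 deg = 0.1500983 rad
swath = 2 * alt * tan(FOV/2) = 2 * 1498.51 * tan(0.07504916)
swath = 2 * 1498.51 * 0.07519038
swath = 225.3471 km

225.3471 km


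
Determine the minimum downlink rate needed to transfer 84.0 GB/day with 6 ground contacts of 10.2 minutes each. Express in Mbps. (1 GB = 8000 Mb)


total contact time = 6 * 10.2 * 60 = 3672.0000 s
data = 84.0 GB = 672000.0000 Mb
rate = 672000.0000 / 3672.0000 = 183.0065 Mbps

183.0065 Mbps


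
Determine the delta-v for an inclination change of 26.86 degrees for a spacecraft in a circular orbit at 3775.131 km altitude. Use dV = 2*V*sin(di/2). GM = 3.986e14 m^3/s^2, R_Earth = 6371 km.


r = 10146.1310 km = 1.0146131e+07 m
V = sqrt(mu/r) = 6267.8474 m/s
di = 26.86 deg = 0.4687954 rad
dV = 2*V*sin(di/2) = 2*6267.8474*sin(0.2343977)
dV = 2911.5056 m/s = 2.9115 km/s

2.9115 km/s


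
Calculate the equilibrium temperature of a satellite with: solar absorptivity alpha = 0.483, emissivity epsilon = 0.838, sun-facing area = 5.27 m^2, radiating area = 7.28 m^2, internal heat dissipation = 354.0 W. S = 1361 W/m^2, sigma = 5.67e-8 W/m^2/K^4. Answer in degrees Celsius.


Numerator = alpha*S*A_sun + Q_int = 0.483*1361*5.27 + 354.0 = 3818.3030 W
Denominator = eps*sigma*A_rad = 0.838*5.67e-8*7.28 = 3.4590629e-07 W/K^4
T^4 = 1.1038548e+10 K^4
T = 324.1365 K = 50.9865 C

50.9865 degrees Celsius


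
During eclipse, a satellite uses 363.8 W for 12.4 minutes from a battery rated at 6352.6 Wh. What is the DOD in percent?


E_used = P * t / 60 = 363.8 * 12.4 / 60 = 75.1853 Wh
DOD = E_used / E_total * 100 = 75.1853 / 6352.6 * 100
DOD = 1.1835 %

1.1835 %


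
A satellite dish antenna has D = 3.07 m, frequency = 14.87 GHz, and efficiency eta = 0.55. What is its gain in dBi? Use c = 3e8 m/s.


lambda = c/f = 3e8 / 1.487e+10 = 0.02017485 m
G = eta*(pi*D/lambda)^2 = 0.55*(pi*3.07/0.02017485)^2
G = 125695.1769 (linear)
G = 10*log10(125695.1769) = 50.9932 dBi

50.9932 dBi


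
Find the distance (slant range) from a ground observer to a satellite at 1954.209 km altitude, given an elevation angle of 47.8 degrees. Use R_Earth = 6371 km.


h = 1954.209 km, el = 47.8 deg
d = -R_E*sin(el) + sqrt((R_E*sin(el))^2 + 2*R_E*h + h^2)
d = -6371.0000*sin(0.8342674) + sqrt((6371.0000*0.7408046)^2 + 2*6371.0000*1954.209 + 1954.209^2)
d = 2421.3921 km

2421.3921 km


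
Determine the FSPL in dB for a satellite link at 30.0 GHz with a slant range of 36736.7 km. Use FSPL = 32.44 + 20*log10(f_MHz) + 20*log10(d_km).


f = 30.0 GHz = 30000.0000 MHz
d = 36736.7 km
FSPL = 32.44 + 20*log10(30000.0000) + 20*log10(36736.7)
FSPL = 32.44 + 89.5424 + 91.3020
FSPL = 213.2844 dB

213.2844 dB


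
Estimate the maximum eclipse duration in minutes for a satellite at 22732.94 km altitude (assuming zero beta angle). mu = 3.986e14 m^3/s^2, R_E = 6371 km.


r = 29103.9400 km
T = 823.5456 min
Eclipse fraction = arcsin(R_E/r)/pi = arcsin(6371.0000/29103.9400)/pi
= arcsin(0.2189051)/pi = 0.0702485
Eclipse duration = 0.0702485 * 823.5456 = 57.8528 min

57.8528 minutes


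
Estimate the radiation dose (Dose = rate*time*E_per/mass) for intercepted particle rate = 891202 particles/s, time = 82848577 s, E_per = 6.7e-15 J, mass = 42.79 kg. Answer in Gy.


Total energy deposited = rate * time * E_per
  = 891202 * 82848577 * 6.7e-15 = 0.4946933 J
Dose = E_total / mass = 0.4946933 / 42.79
Dose = 0.01156096 Gy

0.0116 Gy


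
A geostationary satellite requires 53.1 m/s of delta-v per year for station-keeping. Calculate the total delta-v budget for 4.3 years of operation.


dV = rate * years = 53.1 * 4.3
dV = 228.3300 m/s

228.3300 m/s


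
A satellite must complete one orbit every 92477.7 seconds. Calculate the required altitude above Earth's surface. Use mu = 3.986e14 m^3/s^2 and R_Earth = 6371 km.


T = 92477.7 s
r = (mu*T^2/(4*pi^2))^(1/3) = (3.986e14 * 92477.7^2 / (4*pi^2))^(1/3)
r = 4.4199484e+07 m = 44199.4840 km
alt = r - R_E = 44199.4840 - 6371 = 37828.4840 km

37828.4840 km


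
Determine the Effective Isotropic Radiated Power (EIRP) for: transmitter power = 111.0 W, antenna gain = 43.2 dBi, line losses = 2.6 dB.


Pt = 111.0 W = 20.4532 dBW
EIRP = Pt_dBW + Gt - losses = 20.4532 + 43.2 - 2.6 = 61.0532 dBW

61.0532 dBW


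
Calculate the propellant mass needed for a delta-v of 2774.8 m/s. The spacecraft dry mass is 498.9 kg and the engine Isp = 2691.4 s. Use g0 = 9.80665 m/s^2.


ve = Isp * g0 = 2691.4 * 9.80665 = 26393.617810 m/s
mass ratio = exp(dv/ve) = exp(2774.8/26393.617810) = 1.11085665
m_prop = m_dry * (mr - 1) = 498.9 * (1.11085665 - 1)
m_prop = 55.3064 kg

55.3064 kg


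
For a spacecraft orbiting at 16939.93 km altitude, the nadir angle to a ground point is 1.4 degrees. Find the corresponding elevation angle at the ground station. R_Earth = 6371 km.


r = R_E + alt = 23310.9300 km
Law of sines in the satellite / Earth-center / ground-point triangle:
  sin(nadir)/R_E = sin(90 + el)/r  =>  cos(el) = (r/R_E)*sin(nadir)
cos(el) = (23310.9300 / 6371.0000) * sin(1.4 deg) = 0.0893952
el = arccos(0.0893952) = 84.8712 deg
(Earth-central angle = 90 - nadir - el = 3.7288 deg)

84.8712 degrees


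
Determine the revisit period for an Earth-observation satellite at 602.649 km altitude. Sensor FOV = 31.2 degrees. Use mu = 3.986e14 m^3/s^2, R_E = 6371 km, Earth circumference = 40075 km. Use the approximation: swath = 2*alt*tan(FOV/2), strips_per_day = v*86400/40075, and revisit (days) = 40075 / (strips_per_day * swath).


swath = 2*602.649*tan(0.2722714) = 336.5252 km
v = sqrt(mu/r) = 7560.2926 m/s = 7.5603 km/s
strips/day = v*86400/40075 = 7.5603*86400/40075 = 16.2997
coverage/day = strips * swath = 16.2997 * 336.5252 = 5485.2506 km
revisit = 40075 / 5485.2506 = 7.3060 days

7.3060 days


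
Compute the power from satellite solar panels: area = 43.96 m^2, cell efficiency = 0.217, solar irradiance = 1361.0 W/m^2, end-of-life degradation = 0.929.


P = area * eta * S * degradation
P = 43.96 * 0.217 * 1361.0 * 0.929
P = 12061.2205 W

12061.2205 W


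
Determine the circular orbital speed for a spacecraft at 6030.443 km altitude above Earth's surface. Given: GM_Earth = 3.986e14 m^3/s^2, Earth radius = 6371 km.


r = R_E + alt = 6371.0 + 6030.443 = 12401.4430 km = 1.2401443e+07 m
v = sqrt(mu/r) = sqrt(3.986e14 / 1.2401443e+07) = 5669.3404 m/s = 5.6693 km/s

5.6693 km/s


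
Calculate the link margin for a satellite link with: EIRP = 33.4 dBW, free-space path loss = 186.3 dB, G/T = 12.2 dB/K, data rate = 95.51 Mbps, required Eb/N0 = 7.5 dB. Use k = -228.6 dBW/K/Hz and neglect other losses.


C/N0 = EIRP - FSPL + G/T - k = 33.4 - 186.3 + 12.2 - (-228.6)
C/N0 = 87.9000 dB-Hz
R_b = 95.51 Mbps = 9.551e+07 bps -> 10*log10(R_b) = 79.8005 dB-Hz
Eb/N0 = C/N0 - 10*log10(R_b) = 87.9000 - 79.8005 = 8.0995 dB
Margin = Eb/N0 - Eb/N0_req = 8.0995 - 7.5 = 0.5995115 dB (link closes)

0.5995 dB


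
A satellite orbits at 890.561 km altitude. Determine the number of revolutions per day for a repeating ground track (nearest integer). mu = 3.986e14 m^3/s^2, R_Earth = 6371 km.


r = 7.261561e+06 m
T = 2*pi*sqrt(r^3/mu) = 6158.2343 s = 102.6372 min
revs/day = 1440 / 102.6372 = 14.0300
Rounded: 14 revolutions per day

14 revolutions per day


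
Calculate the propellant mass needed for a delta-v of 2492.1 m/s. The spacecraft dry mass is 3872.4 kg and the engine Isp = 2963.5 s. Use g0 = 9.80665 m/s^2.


ve = Isp * g0 = 2963.5 * 9.80665 = 29062.007275 m/s
mass ratio = exp(dv/ve) = exp(2492.1/29062.007275) = 1.08953514
m_prop = m_dry * (mr - 1) = 3872.4 * (1.08953514 - 1)
m_prop = 346.7159 kg

346.7159 kg


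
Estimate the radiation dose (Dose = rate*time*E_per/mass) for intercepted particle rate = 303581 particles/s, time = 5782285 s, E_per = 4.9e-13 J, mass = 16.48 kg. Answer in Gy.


Total energy deposited = rate * time * E_per
  = 303581 * 5782285 * 4.9e-13 = 0.860142 J
Dose = E_total / mass = 0.860142 / 16.48
Dose = 0.05219308 Gy

0.0522 Gy


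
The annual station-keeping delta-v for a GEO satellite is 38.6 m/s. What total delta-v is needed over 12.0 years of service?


dV = rate * years = 38.6 * 12.0
dV = 463.2000 m/s

463.2000 m/s


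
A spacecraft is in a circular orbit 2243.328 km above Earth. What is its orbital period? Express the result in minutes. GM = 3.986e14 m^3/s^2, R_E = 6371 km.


r = 8614.3280 km = 8.614328e+06 m
T = 2*pi*sqrt(r^3/mu) = 2*pi*sqrt(6.392404e+20 / 3.986e14)
T = 7956.8895 s = 132.6148 min

132.6148 minutes


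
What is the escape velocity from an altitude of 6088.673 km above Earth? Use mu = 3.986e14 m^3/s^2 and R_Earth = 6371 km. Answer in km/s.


r = 6371.0 + 6088.673 = 12459.6730 km = 1.2459673e+07 m
v_esc = sqrt(2*mu/r) = sqrt(2*3.986e14 / 1.2459673e+07)
v_esc = 7998.9010 m/s = 7.9989 km/s

7.9989 km/s


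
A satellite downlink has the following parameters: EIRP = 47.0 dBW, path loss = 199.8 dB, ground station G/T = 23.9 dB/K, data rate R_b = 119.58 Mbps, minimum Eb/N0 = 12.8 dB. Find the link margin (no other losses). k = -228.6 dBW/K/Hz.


C/N0 = EIRP - FSPL + G/T - k = 47.0 - 199.8 + 23.9 - (-228.6)
C/N0 = 99.7000 dB-Hz
R_b = 119.58 Mbps = 1.1958e+08 bps -> 10*log10(R_b) = 80.7766 dB-Hz
Eb/N0 = C/N0 - 10*log10(R_b) = 99.7000 - 80.7766 = 18.9234 dB
Margin = Eb/N0 - Eb/N0_req = 18.9234 - 12.8 = 6.1234 dB (link closes)

6.1234 dB


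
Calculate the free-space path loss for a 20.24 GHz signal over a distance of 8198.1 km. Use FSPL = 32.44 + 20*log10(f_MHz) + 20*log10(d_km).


f = 20.24 GHz = 20240.0000 MHz
d = 8198.1 km
FSPL = 32.44 + 20*log10(20240.0000) + 20*log10(8198.1)
FSPL = 32.44 + 86.1242 + 78.2743
FSPL = 196.8385 dB

196.8385 dB


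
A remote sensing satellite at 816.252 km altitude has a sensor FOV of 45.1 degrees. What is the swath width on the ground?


FOV = 45.1 deg = 0.7871435 rad
swath = 2 * alt * tan(FOV/2) = 2 * 816.252 * tan(0.3935717)
swath = 2 * 816.252 * 0.4152363
swath = 677.8750 km

677.8750 km


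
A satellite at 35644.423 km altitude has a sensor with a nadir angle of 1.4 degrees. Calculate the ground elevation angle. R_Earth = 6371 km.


r = R_E + alt = 42015.4230 km
Law of sines in the satellite / Earth-center / ground-point triangle:
  sin(nadir)/R_E = sin(90 + el)/r  =>  cos(el) = (r/R_E)*sin(nadir)
cos(el) = (42015.4230 / 6371.0000) * sin(1.4 deg) = 0.1611251
el = arccos(0.1611251) = 80.7278 deg
(Earth-central angle = 90 - nadir - el = 7.8722 deg)

80.7278 degrees


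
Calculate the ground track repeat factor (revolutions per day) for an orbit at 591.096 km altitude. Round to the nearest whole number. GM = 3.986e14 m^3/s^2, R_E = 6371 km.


r = 6.962096e+06 m
T = 2*pi*sqrt(r^3/mu) = 5781.2431 s = 96.3541 min
revs/day = 1440 / 96.3541 = 14.9449
Rounded: 15 revolutions per day

15 revolutions per day


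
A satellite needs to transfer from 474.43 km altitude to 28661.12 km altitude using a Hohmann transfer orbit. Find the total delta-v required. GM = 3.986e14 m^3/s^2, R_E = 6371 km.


r1 = 6845.4300 km = 6.84543e+06 m
r2 = 35032.1200 km = 3.503212e+07 m
dv1 = sqrt(mu/r1)*(sqrt(2*r2/(r1+r2)) - 1) = 2239.4292 m/s
dv2 = sqrt(mu/r2)*(1 - sqrt(2*r1/(r1+r2))) = 1444.4684 m/s
total dv = |dv1| + |dv2| = 2239.4292 + 1444.4684 = 3683.8976 m/s = 3.6839 km/s

3.6839 km/s


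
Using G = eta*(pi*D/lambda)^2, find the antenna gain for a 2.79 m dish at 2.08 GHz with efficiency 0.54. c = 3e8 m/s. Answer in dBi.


lambda = c/f = 3e8 / 2.08e+09 = 0.1442308 m
G = eta*(pi*D/lambda)^2 = 0.54*(pi*2.79/0.1442308)^2
G = 1994.2797 (linear)
G = 10*log10(1994.2797) = 32.9979 dBi

32.9979 dBi


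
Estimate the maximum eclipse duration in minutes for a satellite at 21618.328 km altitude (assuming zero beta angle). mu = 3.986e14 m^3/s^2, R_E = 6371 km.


r = 27989.3280 km
T = 776.6917 min
Eclipse fraction = arcsin(R_E/r)/pi = arcsin(6371.0000/27989.3280)/pi
= arcsin(0.2276225)/pi = 0.07309521
Eclipse duration = 0.07309521 * 776.6917 = 56.7724 min

56.7724 minutes


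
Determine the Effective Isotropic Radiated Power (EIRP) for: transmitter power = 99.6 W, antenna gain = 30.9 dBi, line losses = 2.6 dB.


Pt = 99.6 W = 19.9826 dBW
EIRP = Pt_dBW + Gt - losses = 19.9826 + 30.9 - 2.6 = 48.2826 dBW

48.2826 dBW


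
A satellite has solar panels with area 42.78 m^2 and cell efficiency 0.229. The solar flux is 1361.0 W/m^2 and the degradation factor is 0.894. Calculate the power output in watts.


P = area * eta * S * degradation
P = 42.78 * 0.229 * 1361.0 * 0.894
P = 11919.8806 W

11919.8806 W


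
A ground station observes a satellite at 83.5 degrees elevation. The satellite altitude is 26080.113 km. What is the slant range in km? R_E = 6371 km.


h = 26080.113 km, el = 83.5 deg
d = -R_E*sin(el) + sqrt((R_E*sin(el))^2 + 2*R_E*h + h^2)
d = -6371.0000*sin(1.4573) + sqrt((6371.0000*0.9935719)^2 + 2*6371.0000*26080.113 + 26080.113^2)
d = 26113.0513 km

26113.0513 km


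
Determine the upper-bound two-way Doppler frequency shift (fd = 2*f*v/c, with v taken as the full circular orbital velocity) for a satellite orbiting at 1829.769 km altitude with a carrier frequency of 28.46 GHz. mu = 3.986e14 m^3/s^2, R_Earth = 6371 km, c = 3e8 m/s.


r = 8.200769e+06 m
v = sqrt(mu/r) = 6971.7428 m/s (worst-case radial velocity)
f = 28.46 GHz = 2.846e+10 Hz
fd = 2*f*v/c = 2*2.846e+10*6971.7428/3.0e+08
fd = 1.322772e+06 Hz

1.3228e+06 Hz
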